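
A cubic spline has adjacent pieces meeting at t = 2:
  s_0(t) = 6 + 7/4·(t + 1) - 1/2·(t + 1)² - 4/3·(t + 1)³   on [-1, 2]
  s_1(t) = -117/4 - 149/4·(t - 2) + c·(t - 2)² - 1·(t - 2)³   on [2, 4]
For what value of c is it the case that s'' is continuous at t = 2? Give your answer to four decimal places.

-12.5000

s_0''(t) = -1 - 8·(t + 1), so s_0''(2) = -25. On the right, s_1''(2) = 2c, so c = -25/2.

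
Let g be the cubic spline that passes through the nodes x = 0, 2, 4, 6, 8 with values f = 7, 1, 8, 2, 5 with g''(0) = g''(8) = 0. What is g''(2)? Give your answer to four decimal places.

Write M_i for g''(x_i). With h_i = 2, 2, 2, 2 and divided differences Δ_i = -3, 7/2, -3, 3/2, the continuity of g' gives the tridiagonal system
  2·M_0 + 8·M_1 + 2·M_2 = 6(Δ_1 - Δ_0) = 39
  2·M_1 + 8·M_2 + 2·M_3 = 6(Δ_2 - Δ_1) = -39
  2·M_2 + 8·M_3 + 2·M_4 = 6(Δ_3 - Δ_2) = 27
Natural end conditions: M_0 = M_4 = 0.
Solving: M_0 = 0, M_1 = 48/7, M_2 = -111/14, M_3 = 75/14, M_4 = 0.

6.8571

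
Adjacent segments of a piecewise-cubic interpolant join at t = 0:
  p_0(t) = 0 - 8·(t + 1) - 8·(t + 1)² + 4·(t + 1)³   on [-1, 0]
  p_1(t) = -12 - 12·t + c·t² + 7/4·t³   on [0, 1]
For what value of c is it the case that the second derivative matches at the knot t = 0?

p_0''(t) = -16 + 24·(t + 1), so p_0''(0) = 8. On the right, p_1''(0) = 2c, so c = 4.

4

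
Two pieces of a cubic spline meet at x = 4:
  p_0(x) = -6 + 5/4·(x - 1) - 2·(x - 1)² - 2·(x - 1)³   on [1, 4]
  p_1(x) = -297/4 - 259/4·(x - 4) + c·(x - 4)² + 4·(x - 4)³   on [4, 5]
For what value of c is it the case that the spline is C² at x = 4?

p_0''(x) = -4 - 12·(x - 1), so p_0''(4) = -40. On the right, p_1''(4) = 2c, so c = -20.

-20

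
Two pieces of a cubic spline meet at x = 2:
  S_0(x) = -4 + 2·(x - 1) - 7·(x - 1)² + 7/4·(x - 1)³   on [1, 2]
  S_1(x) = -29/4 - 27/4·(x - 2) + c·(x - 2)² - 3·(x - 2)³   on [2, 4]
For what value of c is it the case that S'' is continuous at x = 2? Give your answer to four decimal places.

S_0''(x) = -14 + 21/2·(x - 1), so S_0''(2) = -7/2. On the right, S_1''(2) = 2c, so c = -7/4.

-1.7500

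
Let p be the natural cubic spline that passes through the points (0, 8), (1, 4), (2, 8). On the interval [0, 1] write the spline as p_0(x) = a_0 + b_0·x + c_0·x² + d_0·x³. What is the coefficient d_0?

2

Write σ_i for p''(x_i). With h_i = 1, 1 and divided differences Δ_i = -4, 4, the continuity of p' gives the tridiagonal system
  1·σ_0 + 4·σ_1 + 1·σ_2 = 6(Δ_1 - Δ_0) = 48
Natural end conditions: σ_0 = σ_2 = 0.
Hence σ_0 = 0, σ_1 = 12, σ_2 = 0.
On [0, 1], with p_0(x) = a_0 + b_0·x + c_0·x² + d_0·x³: c_0 = σ_0/2 = 0, d_0 = (σ_1 - σ_0)/(6h_0) = 2, b_0 = Δ_0 - h_0(2σ_0 + σ_1)/6 = -6.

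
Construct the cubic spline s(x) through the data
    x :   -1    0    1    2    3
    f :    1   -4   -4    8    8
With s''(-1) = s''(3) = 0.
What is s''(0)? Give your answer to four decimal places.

Let M_i = s''(x_i). Step sizes h_i = 1, 1, 1, 1; slopes of the chords Δ_i = (y_(i+1) - y_i)/h_i = -5, 0, 12, 0.
  1·M_0 + 4·M_1 + 1·M_2 = 6(Δ_1 - Δ_0) = 30
  1·M_1 + 4·M_2 + 1·M_3 = 6(Δ_2 - Δ_1) = 72
  1·M_2 + 4·M_3 + 1·M_4 = 6(Δ_3 - Δ_2) = -72
Natural end conditions: M_0 = M_4 = 0.
Hence M_0 = 0, M_1 = 45/28, M_2 = 165/7, M_3 = -669/28, M_4 = 0.

1.6071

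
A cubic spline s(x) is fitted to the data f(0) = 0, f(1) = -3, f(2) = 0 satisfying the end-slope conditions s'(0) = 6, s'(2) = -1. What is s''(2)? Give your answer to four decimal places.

Let m_i = s''(x_i). Step sizes h_i = 1, 1; slopes of the chords Δ_i = (y_(i+1) - y_i)/h_i = -3, 3.
  1·m_0 + 4·m_1 + 1·m_2 = 6(Δ_1 - Δ_0) = 36
Clamped end conditions give two more equations: 2h_0·m_0 + h_0·m_1 = 6(Δ_0 - s'(0)) = -54 and h_1·m_1 + 2h_1·m_2 = 6(s'(2) - Δ_1) = -24.
Forward elimination and back-substitution give m_0 = -79/2, m_1 = 25, m_2 = -49/2.

-24.5000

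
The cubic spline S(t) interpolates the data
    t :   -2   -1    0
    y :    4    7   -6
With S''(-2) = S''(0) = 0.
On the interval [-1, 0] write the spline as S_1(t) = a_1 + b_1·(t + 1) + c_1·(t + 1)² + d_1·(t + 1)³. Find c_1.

Write M_i for S''(x_i). With h_i = 1, 1 and divided differences Δ_i = 3, -13, the continuity of S' gives the tridiagonal system
  1·M_0 + 4·M_1 + 1·M_2 = 6(Δ_1 - Δ_0) = -96
Natural end conditions: M_0 = M_2 = 0.
Solving: M_0 = 0, M_1 = -24, M_2 = 0.
On [-1, 0], with S_1(t) = a_1 + b_1·(t + 1) + c_1·(t + 1)² + d_1·(t + 1)³: c_1 = M_1/2 = -12, d_1 = (M_2 - M_1)/(6h_1) = 4, b_1 = Δ_1 - h_1(2M_1 + M_2)/6 = -5.

-12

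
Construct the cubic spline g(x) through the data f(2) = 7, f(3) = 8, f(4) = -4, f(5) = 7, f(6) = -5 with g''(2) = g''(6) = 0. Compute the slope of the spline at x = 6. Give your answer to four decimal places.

Put σ_i = g'' at the i-th knot. Here h = (1, 1, 1, 1) and Δ = (1, -12, 11, -12), so the interior equations h_(i-1)·σ_(i-1) + 2(h_(i-1)+h_i)·σ_i + h_i·σ_(i+1) = 6(Δ_i − Δ_(i-1)) read
  1·σ_0 + 4·σ_1 + 1·σ_2 = 6(Δ_1 - Δ_0) = -78
  1·σ_1 + 4·σ_2 + 1·σ_3 = 6(Δ_2 - Δ_1) = 138
  1·σ_2 + 4·σ_3 + 1·σ_4 = 6(Δ_3 - Δ_2) = -138
Natural end conditions: σ_0 = σ_4 = 0.
Forward elimination and back-substitution give σ_0 = 0, σ_1 = -465/14, σ_2 = 384/7, σ_3 = -675/14, σ_4 = 0.
On [5, 6], g'(x) = b_3 + 2c_3·(x - 5) + 3d_3·(x - 5)² with b_3 = Δ_3 - h_3(2σ_3 + σ_4)/6 = 57/14, c_3 = σ_3/2 = -675/28, d_3 = (σ_4 - σ_3)/(6h_3) = 225/28. So g'(6) = -561/28.

-20.0357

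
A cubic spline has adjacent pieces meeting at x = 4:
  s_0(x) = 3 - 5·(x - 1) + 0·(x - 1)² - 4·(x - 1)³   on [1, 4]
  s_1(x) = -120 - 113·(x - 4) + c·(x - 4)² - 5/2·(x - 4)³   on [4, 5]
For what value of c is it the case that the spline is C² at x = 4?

-36

s_0''(x) = 0 - 24·(x - 1), so s_0''(4) = -72. On the right, s_1''(4) = 2c, so c = -36.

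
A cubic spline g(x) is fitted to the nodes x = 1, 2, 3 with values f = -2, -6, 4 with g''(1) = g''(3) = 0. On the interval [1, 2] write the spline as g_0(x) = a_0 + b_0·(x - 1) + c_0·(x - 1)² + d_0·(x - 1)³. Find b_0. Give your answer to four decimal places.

-7.5000

Write m_i for g''(x_i). With h_i = 1, 1 and divided differences Δ_i = -4, 10, the continuity of g' gives the tridiagonal system
  1·m_0 + 4·m_1 + 1·m_2 = 6(Δ_1 - Δ_0) = 84
Natural end conditions: m_0 = m_2 = 0.
Solving the tridiagonal system: m_0 = 0, m_1 = 21, m_2 = 0.
On [1, 2], with g_0(x) = a_0 + b_0·(x - 1) + c_0·(x - 1)² + d_0·(x - 1)³: c_0 = m_0/2 = 0, d_0 = (m_1 - m_0)/(6h_0) = 7/2, b_0 = Δ_0 - h_0(2m_0 + m_1)/6 = -15/2.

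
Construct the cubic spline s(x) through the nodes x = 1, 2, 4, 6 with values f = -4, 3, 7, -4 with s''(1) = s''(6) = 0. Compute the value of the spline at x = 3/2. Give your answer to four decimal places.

Let M_i = s''(x_i). Step sizes h_i = 1, 2, 2; slopes of the chords Δ_i = (y_(i+1) - y_i)/h_i = 7, 2, -11/2.
  1·M_0 + 6·M_1 + 2·M_2 = 6(Δ_1 - Δ_0) = -30
  2·M_1 + 8·M_2 + 2·M_3 = 6(Δ_2 - Δ_1) = -45
Natural end conditions: M_0 = M_3 = 0.
Solving: M_0 = 0, M_1 = -75/22, M_2 = -105/22, M_3 = 0.
On [1, 2], s(x) = -4 + 333/44·(x - 1) + 0·(x - 1)² - 25/44·(x - 1)³.
With (x - 1) = 1/2: s(3/2) = -101/352.

-0.2869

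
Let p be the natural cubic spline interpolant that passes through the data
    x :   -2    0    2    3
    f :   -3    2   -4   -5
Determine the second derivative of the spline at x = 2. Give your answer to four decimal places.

Let M_i = p''(x_i). Step sizes h_i = 2, 2, 1; slopes of the chords Δ_i = (y_(i+1) - y_i)/h_i = 5/2, -3, -1.
  2·M_0 + 8·M_1 + 2·M_2 = 6(Δ_1 - Δ_0) = -33
  2·M_1 + 6·M_2 + 1·M_3 = 6(Δ_2 - Δ_1) = 12
Natural end conditions: M_0 = M_3 = 0.
Forward elimination and back-substitution give M_0 = 0, M_1 = -111/22, M_2 = 81/22, M_3 = 0.

3.6818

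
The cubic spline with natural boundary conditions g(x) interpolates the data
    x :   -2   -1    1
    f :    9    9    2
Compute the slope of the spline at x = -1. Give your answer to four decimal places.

Write M_i for g''(x_i). With h_i = 1, 2 and divided differences Δ_i = 0, -7/2, the continuity of g' gives the tridiagonal system
  1·M_0 + 6·M_1 + 2·M_2 = 6(Δ_1 - Δ_0) = -21
Natural end conditions: M_0 = M_2 = 0.
Forward elimination and back-substitution give M_0 = 0, M_1 = -7/2, M_2 = 0.
On [-1, 1], g'(x) = b_1 + 2c_1·(x + 1) + 3d_1·(x + 1)² with b_1 = Δ_1 - h_1(2M_1 + M_2)/6 = -7/6, c_1 = M_1/2 = -7/4, d_1 = (M_2 - M_1)/(6h_1) = 7/24. So g'(-1) = -7/6.

-1.1667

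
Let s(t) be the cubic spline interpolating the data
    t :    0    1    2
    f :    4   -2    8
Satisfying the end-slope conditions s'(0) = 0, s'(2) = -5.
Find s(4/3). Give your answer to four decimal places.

1.5926

Put σ_i = s'' at the i-th knot. Here h = (1, 1) and Δ = (-6, 10), so the interior equations h_(i-1)·σ_(i-1) + 2(h_(i-1)+h_i)·σ_i + h_i·σ_(i+1) = 6(Δ_i − Δ_(i-1)) read
  1·σ_0 + 4·σ_1 + 1·σ_2 = 6(Δ_1 - Δ_0) = 96
Clamped end conditions give two more equations: 2h_0·σ_0 + h_0·σ_1 = 6(Δ_0 - s'(0)) = -36 and h_1·σ_1 + 2h_1·σ_2 = 6(s'(2) - Δ_1) = -90.
Hence σ_0 = -89/2, σ_1 = 53, σ_2 = -143/2.
On [1, 2], s(t) = -2 + 17/4·(t - 1) + 53/2·(t - 1)² - 83/4·(t - 1)³.
With (t - 1) = 1/3: s(4/3) = 43/27.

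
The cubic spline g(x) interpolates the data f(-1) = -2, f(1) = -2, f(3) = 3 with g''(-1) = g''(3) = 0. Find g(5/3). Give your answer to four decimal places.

-0.7963

Let σ_i = g''(x_i). Step sizes h_i = 2, 2; slopes of the chords Δ_i = (y_(i+1) - y_i)/h_i = 0, 5/2.
  2·σ_0 + 8·σ_1 + 2·σ_2 = 6(Δ_1 - Δ_0) = 15
Natural end conditions: σ_0 = σ_2 = 0.
Solving: σ_0 = 0, σ_1 = 15/8, σ_2 = 0.
On [1, 3], g(x) = -2 + 5/4·(x - 1) + 15/16·(x - 1)² - 5/32·(x - 1)³.
With (x - 1) = 2/3: g(5/3) = -43/54.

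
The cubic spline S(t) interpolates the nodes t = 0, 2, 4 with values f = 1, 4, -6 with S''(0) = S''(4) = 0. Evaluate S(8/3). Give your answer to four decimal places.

With M_i denoting the second derivative at x_i, h_i = 2, 2, and Δ_i = (y_(i+1) − y_i)/h_i = 3/2, -5:
  2·M_0 + 8·M_1 + 2·M_2 = 6(Δ_1 - Δ_0) = -39
Natural end conditions: M_0 = M_2 = 0.
Solving the tridiagonal system: M_0 = 0, M_1 = -39/8, M_2 = 0.
On [2, 4], S(t) = 4 - 7/4·(t - 2) - 39/16·(t - 2)² + 13/32·(t - 2)³.
With (t - 2) = 2/3: S(8/3) = 101/54.

1.8704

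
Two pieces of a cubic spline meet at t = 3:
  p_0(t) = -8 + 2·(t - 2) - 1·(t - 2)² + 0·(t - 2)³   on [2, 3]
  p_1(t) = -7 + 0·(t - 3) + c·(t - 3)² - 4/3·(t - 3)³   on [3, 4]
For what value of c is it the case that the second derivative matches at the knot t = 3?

-1

p_0''(t) = -2 + 0·(t - 2), so p_0''(3) = -2. On the right, p_1''(3) = 2c, so c = -1.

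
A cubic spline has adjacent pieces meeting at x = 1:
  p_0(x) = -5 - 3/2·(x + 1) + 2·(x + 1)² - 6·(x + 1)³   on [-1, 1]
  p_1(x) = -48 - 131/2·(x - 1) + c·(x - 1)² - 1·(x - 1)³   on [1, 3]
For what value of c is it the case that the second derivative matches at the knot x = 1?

-34

p_0''(x) = 4 - 36·(x + 1), so p_0''(1) = -68. On the right, p_1''(1) = 2c, so c = -34.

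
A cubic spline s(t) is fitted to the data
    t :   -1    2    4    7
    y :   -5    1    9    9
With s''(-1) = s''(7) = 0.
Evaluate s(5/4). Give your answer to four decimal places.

Let M_i = s''(x_i). Step sizes h_i = 3, 2, 3; slopes of the chords Δ_i = (y_(i+1) - y_i)/h_i = 2, 4, 0.
  3·M_0 + 10·M_1 + 2·M_2 = 6(Δ_1 - Δ_0) = 12
  2·M_1 + 10·M_2 + 3·M_3 = 6(Δ_2 - Δ_1) = -24
Natural end conditions: M_0 = M_3 = 0.
Hence M_0 = 0, M_1 = 7/4, M_2 = -11/4, M_3 = 0.
On [-1, 2], s(t) = -5 + 9/8·(t + 1) + 0·(t + 1)² + 7/72·(t + 1)³.
With (t + 1) = 9/4: s(5/4) = -697/512.

-1.3613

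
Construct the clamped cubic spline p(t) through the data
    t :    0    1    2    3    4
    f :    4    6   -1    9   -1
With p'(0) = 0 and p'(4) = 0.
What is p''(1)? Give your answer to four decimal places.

-30.6429

Write M_i for p''(x_i). With h_i = 1, 1, 1, 1 and divided differences Δ_i = 2, -7, 10, -10, the continuity of p' gives the tridiagonal system
  1·M_0 + 4·M_1 + 1·M_2 = 6(Δ_1 - Δ_0) = -54
  1·M_1 + 4·M_2 + 1·M_3 = 6(Δ_2 - Δ_1) = 102
  1·M_2 + 4·M_3 + 1·M_4 = 6(Δ_3 - Δ_2) = -120
Clamped end conditions give two more equations: 2h_0·M_0 + h_0·M_1 = 6(Δ_0 - p'(0)) = 12 and h_3·M_3 + 2h_3·M_4 = 6(p'(4) - Δ_3) = 60.
Solving: M_0 = 597/28, M_1 = -429/14, M_2 = 189/4, M_3 = -789/14, M_4 = 1629/28.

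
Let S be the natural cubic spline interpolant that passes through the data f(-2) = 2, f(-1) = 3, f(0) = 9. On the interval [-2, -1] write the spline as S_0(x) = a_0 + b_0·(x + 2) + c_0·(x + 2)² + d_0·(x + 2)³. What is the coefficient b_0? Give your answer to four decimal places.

-0.2500

Write σ_i for S''(x_i). With h_i = 1, 1 and divided differences Δ_i = 1, 6, the continuity of S' gives the tridiagonal system
  1·σ_0 + 4·σ_1 + 1·σ_2 = 6(Δ_1 - Δ_0) = 30
Natural end conditions: σ_0 = σ_2 = 0.
Forward elimination and back-substitution give σ_0 = 0, σ_1 = 15/2, σ_2 = 0.
On [-2, -1], with S_0(x) = a_0 + b_0·(x + 2) + c_0·(x + 2)² + d_0·(x + 2)³: c_0 = σ_0/2 = 0, d_0 = (σ_1 - σ_0)/(6h_0) = 5/4, b_0 = Δ_0 - h_0(2σ_0 + σ_1)/6 = -1/4.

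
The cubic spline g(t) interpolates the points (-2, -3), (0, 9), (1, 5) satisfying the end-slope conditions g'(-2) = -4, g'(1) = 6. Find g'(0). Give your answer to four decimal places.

-2.3333

Put m_i = g'' at the i-th knot. Here h = (2, 1) and Δ = (6, -4), so the interior equations h_(i-1)·m_(i-1) + 2(h_(i-1)+h_i)·m_i + h_i·m_(i+1) = 6(Δ_i − Δ_(i-1)) read
  2·m_0 + 6·m_1 + 1·m_2 = 6(Δ_1 - Δ_0) = -60
Clamped end conditions give two more equations: 2h_0·m_0 + h_0·m_1 = 6(Δ_0 - g'(-2)) = 60 and h_1·m_1 + 2h_1·m_2 = 6(g'(1) - Δ_1) = 60.
Solving the tridiagonal system: m_0 = 85/3, m_1 = -80/3, m_2 = 130/3.
On [0, 1], g'(t) = b_1 + 2c_1·t + 3d_1·t² with b_1 = Δ_1 - h_1(2m_1 + m_2)/6 = -7/3, c_1 = m_1/2 = -40/3, d_1 = (m_2 - m_1)/(6h_1) = 35/3. So g'(0) = -7/3.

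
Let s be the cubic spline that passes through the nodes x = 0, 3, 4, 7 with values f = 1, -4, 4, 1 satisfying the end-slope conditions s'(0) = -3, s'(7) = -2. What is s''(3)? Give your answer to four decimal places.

9.7455

Write M_i for s''(x_i). With h_i = 3, 1, 3 and divided differences Δ_i = -5/3, 8, -1, the continuity of s' gives the tridiagonal system
  3·M_0 + 8·M_1 + 1·M_2 = 6(Δ_1 - Δ_0) = 58
  1·M_1 + 8·M_2 + 3·M_3 = 6(Δ_2 - Δ_1) = -54
Clamped end conditions give two more equations: 2h_0·M_0 + h_0·M_1 = 6(Δ_0 - s'(0)) = 8 and h_2·M_2 + 2h_2·M_3 = 6(s'(7) - Δ_2) = -6.
Solving the tridiagonal system: M_0 = -584/165, M_1 = 536/55, M_2 = -514/55, M_3 = 202/55.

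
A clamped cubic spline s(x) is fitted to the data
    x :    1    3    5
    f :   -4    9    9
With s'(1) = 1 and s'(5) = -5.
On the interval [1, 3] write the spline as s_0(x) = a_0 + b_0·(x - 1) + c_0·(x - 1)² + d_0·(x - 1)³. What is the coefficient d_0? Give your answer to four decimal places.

-1.5313

Let M_i = s''(x_i). Step sizes h_i = 2, 2; slopes of the chords Δ_i = (y_(i+1) - y_i)/h_i = 13/2, 0.
  2·M_0 + 8·M_1 + 2·M_2 = 6(Δ_1 - Δ_0) = -39
Clamped end conditions give two more equations: 2h_0·M_0 + h_0·M_1 = 6(Δ_0 - s'(1)) = 33 and h_1·M_1 + 2h_1·M_2 = 6(s'(5) - Δ_1) = -30.
Forward elimination and back-substitution give M_0 = 93/8, M_1 = -27/4, M_2 = -33/8.
On [1, 3], with s_0(x) = a_0 + b_0·(x - 1) + c_0·(x - 1)² + d_0·(x - 1)³: c_0 = M_0/2 = 93/16, d_0 = (M_1 - M_0)/(6h_0) = -49/32, b_0 = Δ_0 - h_0(2M_0 + M_1)/6 = 1.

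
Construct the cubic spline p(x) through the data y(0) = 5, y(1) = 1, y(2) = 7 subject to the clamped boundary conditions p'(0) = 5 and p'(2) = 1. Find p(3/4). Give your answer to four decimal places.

1.8594

With M_i denoting the second derivative at x_i, h_i = 1, 1, and Δ_i = (y_(i+1) − y_i)/h_i = -4, 6:
  1·M_0 + 4·M_1 + 1·M_2 = 6(Δ_1 - Δ_0) = 60
Clamped end conditions give two more equations: 2h_0·M_0 + h_0·M_1 = 6(Δ_0 - p'(0)) = -54 and h_1·M_1 + 2h_1·M_2 = 6(p'(2) - Δ_1) = -30.
Forward elimination and back-substitution give M_0 = -44, M_1 = 34, M_2 = -32.
On [0, 1], p(x) = 5 + 5·x - 22·x² + 13·x³.
With x = 3/4: p(3/4) = 119/64.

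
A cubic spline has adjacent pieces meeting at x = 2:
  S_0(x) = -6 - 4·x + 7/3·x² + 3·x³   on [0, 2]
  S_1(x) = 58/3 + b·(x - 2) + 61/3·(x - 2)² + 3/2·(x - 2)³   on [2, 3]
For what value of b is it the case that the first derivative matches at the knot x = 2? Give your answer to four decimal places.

S_0'(x) = -4 + 14/3·x + 9·x², so S_0'(2) = 124/3. On the right, S_1'(2) = b, so b = 124/3.

41.3333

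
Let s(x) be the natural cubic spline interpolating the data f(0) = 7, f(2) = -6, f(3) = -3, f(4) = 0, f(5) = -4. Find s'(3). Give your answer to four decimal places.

4.6686

Write m_i for s''(x_i). With h_i = 2, 1, 1, 1 and divided differences Δ_i = -13/2, 3, 3, -4, the continuity of s' gives the tridiagonal system
  2·m_0 + 6·m_1 + 1·m_2 = 6(Δ_1 - Δ_0) = 57
  1·m_1 + 4·m_2 + 1·m_3 = 6(Δ_2 - Δ_1) = 0
  1·m_2 + 4·m_3 + 1·m_4 = 6(Δ_3 - Δ_2) = -42
Natural end conditions: m_0 = m_4 = 0.
Forward elimination and back-substitution give m_0 = 0, m_1 = 813/86, m_2 = 12/43, m_3 = -909/86, m_4 = 0.
On [3, 4], s'(x) = b_2 + 2c_2·(x - 3) + 3d_2·(x - 3)² with b_2 = Δ_2 - h_2(2m_2 + m_3)/6 = 803/172, c_2 = m_2/2 = 6/43, d_2 = (m_3 - m_2)/(6h_2) = -311/172. So s'(3) = 803/172.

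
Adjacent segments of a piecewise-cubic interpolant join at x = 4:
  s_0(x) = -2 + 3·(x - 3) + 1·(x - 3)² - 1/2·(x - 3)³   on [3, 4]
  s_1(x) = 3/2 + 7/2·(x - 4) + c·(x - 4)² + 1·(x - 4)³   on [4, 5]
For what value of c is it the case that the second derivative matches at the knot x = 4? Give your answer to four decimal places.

-0.5000

s_0''(x) = 2 - 3·(x - 3), so s_0''(4) = -1. On the right, s_1''(4) = 2c, so c = -1/2.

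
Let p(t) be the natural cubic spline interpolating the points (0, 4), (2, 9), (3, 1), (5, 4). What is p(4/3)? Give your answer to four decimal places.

10.4021

Write M_i for p''(x_i). With h_i = 2, 1, 2 and divided differences Δ_i = 5/2, -8, 3/2, the continuity of p' gives the tridiagonal system
  2·M_0 + 6·M_1 + 1·M_2 = 6(Δ_1 - Δ_0) = -63
  1·M_1 + 6·M_2 + 2·M_3 = 6(Δ_2 - Δ_1) = 57
Natural end conditions: M_0 = M_3 = 0.
Hence M_0 = 0, M_1 = -87/7, M_2 = 81/7, M_3 = 0.
On [0, 2], p(t) = 4 + 93/14·t + 0·t² - 29/28·t³.
With t = 4/3: p(4/3) = 1966/189.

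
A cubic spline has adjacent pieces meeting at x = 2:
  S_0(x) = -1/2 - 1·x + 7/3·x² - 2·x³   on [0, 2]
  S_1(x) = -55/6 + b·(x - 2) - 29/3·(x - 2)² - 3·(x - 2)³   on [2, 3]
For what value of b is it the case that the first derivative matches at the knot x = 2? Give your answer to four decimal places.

-15.6667

S_0'(x) = -1 + 14/3·x - 6·x², so S_0'(2) = -47/3. On the right, S_1'(2) = b, so b = -47/3.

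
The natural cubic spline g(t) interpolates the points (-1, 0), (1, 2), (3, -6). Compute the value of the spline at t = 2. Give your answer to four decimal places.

Write m_i for g''(x_i). With h_i = 2, 2 and divided differences Δ_i = 1, -4, the continuity of g' gives the tridiagonal system
  2·m_0 + 8·m_1 + 2·m_2 = 6(Δ_1 - Δ_0) = -30
Natural end conditions: m_0 = m_2 = 0.
Solving the tridiagonal system: m_0 = 0, m_1 = -15/4, m_2 = 0.
On [1, 3], g(t) = 2 - 3/2·(t - 1) - 15/8·(t - 1)² + 5/16·(t - 1)³.
With (t - 1) = 1: g(2) = -17/16.

-1.0625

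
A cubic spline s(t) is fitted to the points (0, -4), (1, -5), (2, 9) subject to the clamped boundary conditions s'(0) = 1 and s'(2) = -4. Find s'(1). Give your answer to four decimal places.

With M_i denoting the second derivative at x_i, h_i = 1, 1, and Δ_i = (y_(i+1) − y_i)/h_i = -1, 14:
  1·M_0 + 4·M_1 + 1·M_2 = 6(Δ_1 - Δ_0) = 90
Clamped end conditions give two more equations: 2h_0·M_0 + h_0·M_1 = 6(Δ_0 - s'(0)) = -12 and h_1·M_1 + 2h_1·M_2 = 6(s'(2) - Δ_1) = -108.
Hence M_0 = -31, M_1 = 50, M_2 = -79.
On [1, 2], s'(t) = b_1 + 2c_1·(t - 1) + 3d_1·(t - 1)² with b_1 = Δ_1 - h_1(2M_1 + M_2)/6 = 21/2, c_1 = M_1/2 = 25, d_1 = (M_2 - M_1)/(6h_1) = -43/2. So s'(1) = 21/2.

10.5000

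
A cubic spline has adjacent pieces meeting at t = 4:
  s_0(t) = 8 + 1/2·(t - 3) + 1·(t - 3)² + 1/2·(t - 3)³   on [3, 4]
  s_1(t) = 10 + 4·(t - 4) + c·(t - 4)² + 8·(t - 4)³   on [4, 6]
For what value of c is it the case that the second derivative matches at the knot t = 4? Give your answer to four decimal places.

s_0''(t) = 2 + 3·(t - 3), so s_0''(4) = 5. On the right, s_1''(4) = 2c, so c = 5/2.

2.5000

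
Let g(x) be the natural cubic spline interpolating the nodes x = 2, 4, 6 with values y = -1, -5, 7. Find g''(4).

6

With M_i denoting the second derivative at x_i, h_i = 2, 2, and Δ_i = (y_(i+1) − y_i)/h_i = -2, 6:
  2·M_0 + 8·M_1 + 2·M_2 = 6(Δ_1 - Δ_0) = 48
Natural end conditions: M_0 = M_2 = 0.
Forward elimination and back-substitution give M_0 = 0, M_1 = 6, M_2 = 0.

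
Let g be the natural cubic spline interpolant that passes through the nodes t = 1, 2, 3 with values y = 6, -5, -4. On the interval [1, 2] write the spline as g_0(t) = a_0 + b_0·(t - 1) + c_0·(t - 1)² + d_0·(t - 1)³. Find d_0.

3

Let σ_i = g''(x_i). Step sizes h_i = 1, 1; slopes of the chords Δ_i = (y_(i+1) - y_i)/h_i = -11, 1.
  1·σ_0 + 4·σ_1 + 1·σ_2 = 6(Δ_1 - Δ_0) = 72
Natural end conditions: σ_0 = σ_2 = 0.
Solving the tridiagonal system: σ_0 = 0, σ_1 = 18, σ_2 = 0.
On [1, 2], with g_0(t) = a_0 + b_0·(t - 1) + c_0·(t - 1)² + d_0·(t - 1)³: c_0 = σ_0/2 = 0, d_0 = (σ_1 - σ_0)/(6h_0) = 3, b_0 = Δ_0 - h_0(2σ_0 + σ_1)/6 = -14.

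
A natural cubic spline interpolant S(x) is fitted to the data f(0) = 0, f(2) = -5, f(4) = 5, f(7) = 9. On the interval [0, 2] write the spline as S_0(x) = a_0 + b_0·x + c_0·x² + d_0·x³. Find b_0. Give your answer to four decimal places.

Let M_i = S''(x_i). Step sizes h_i = 2, 2, 3; slopes of the chords Δ_i = (y_(i+1) - y_i)/h_i = -5/2, 5, 4/3.
  2·M_0 + 8·M_1 + 2·M_2 = 6(Δ_1 - Δ_0) = 45
  2·M_1 + 10·M_2 + 3·M_3 = 6(Δ_2 - Δ_1) = -22
Natural end conditions: M_0 = M_3 = 0.
Solving the tridiagonal system: M_0 = 0, M_1 = 13/2, M_2 = -7/2, M_3 = 0.
On [0, 2], with S_0(x) = a_0 + b_0·x + c_0·x² + d_0·x³: c_0 = M_0/2 = 0, d_0 = (M_1 - M_0)/(6h_0) = 13/24, b_0 = Δ_0 - h_0(2M_0 + M_1)/6 = -14/3.

-4.6667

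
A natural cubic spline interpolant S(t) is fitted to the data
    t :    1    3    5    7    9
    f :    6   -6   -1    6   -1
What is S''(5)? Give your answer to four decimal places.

0.5357

Let m_i = S''(x_i). Step sizes h_i = 2, 2, 2, 2; slopes of the chords Δ_i = (y_(i+1) - y_i)/h_i = -6, 5/2, 7/2, -7/2.
  2·m_0 + 8·m_1 + 2·m_2 = 6(Δ_1 - Δ_0) = 51
  2·m_1 + 8·m_2 + 2·m_3 = 6(Δ_2 - Δ_1) = 6
  2·m_2 + 8·m_3 + 2·m_4 = 6(Δ_3 - Δ_2) = -42
Natural end conditions: m_0 = m_4 = 0.
Solving the tridiagonal system: m_0 = 0, m_1 = 699/112, m_2 = 15/28, m_3 = -603/112, m_4 = 0.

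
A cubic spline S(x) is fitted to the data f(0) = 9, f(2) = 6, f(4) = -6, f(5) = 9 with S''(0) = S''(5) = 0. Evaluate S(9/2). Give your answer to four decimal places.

Write M_i for S''(x_i). With h_i = 2, 2, 1 and divided differences Δ_i = -3/2, -6, 15, the continuity of S' gives the tridiagonal system
  2·M_0 + 8·M_1 + 2·M_2 = 6(Δ_1 - Δ_0) = -27
  2·M_1 + 6·M_2 + 1·M_3 = 6(Δ_2 - Δ_1) = 126
Natural end conditions: M_0 = M_3 = 0.
Solving: M_0 = 0, M_1 = -207/22, M_2 = 531/22, M_3 = 0.
On [4, 5], S(x) = -6 + 153/22·(x - 4) + 531/44·(x - 4)² - 177/44·(x - 4)³.
With (x - 4) = 1/2: S(9/2) = -3/352.

-0.0085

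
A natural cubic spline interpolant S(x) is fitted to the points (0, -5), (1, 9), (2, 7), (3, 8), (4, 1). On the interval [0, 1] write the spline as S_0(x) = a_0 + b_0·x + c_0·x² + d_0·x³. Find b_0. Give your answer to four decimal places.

Put σ_i = S'' at the i-th knot. Here h = (1, 1, 1, 1) and Δ = (14, -2, 1, -7), so the interior equations h_(i-1)·σ_(i-1) + 2(h_(i-1)+h_i)·σ_i + h_i·σ_(i+1) = 6(Δ_i − Δ_(i-1)) read
  1·σ_0 + 4·σ_1 + 1·σ_2 = 6(Δ_1 - Δ_0) = -96
  1·σ_1 + 4·σ_2 + 1·σ_3 = 6(Δ_2 - Δ_1) = 18
  1·σ_2 + 4·σ_3 + 1·σ_4 = 6(Δ_3 - Δ_2) = -48
Natural end conditions: σ_0 = σ_4 = 0.
Hence σ_0 = 0, σ_1 = -195/7, σ_2 = 108/7, σ_3 = -111/7, σ_4 = 0.
On [0, 1], with S_0(x) = a_0 + b_0·x + c_0·x² + d_0·x³: c_0 = σ_0/2 = 0, d_0 = (σ_1 - σ_0)/(6h_0) = -65/14, b_0 = Δ_0 - h_0(2σ_0 + σ_1)/6 = 261/14.

18.6429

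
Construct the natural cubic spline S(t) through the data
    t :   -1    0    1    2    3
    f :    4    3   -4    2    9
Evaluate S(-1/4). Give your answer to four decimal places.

4.0762

With σ_i denoting the second derivative at x_i, h_i = 1, 1, 1, 1, and Δ_i = (y_(i+1) − y_i)/h_i = -1, -7, 6, 7:
  1·σ_0 + 4·σ_1 + 1·σ_2 = 6(Δ_1 - Δ_0) = -36
  1·σ_1 + 4·σ_2 + 1·σ_3 = 6(Δ_2 - Δ_1) = 78
  1·σ_2 + 4·σ_3 + 1·σ_4 = 6(Δ_3 - Δ_2) = 6
Natural end conditions: σ_0 = σ_4 = 0.
Solving: σ_0 = 0, σ_1 = -423/28, σ_2 = 171/7, σ_3 = -129/28, σ_4 = 0.
On [-1, 0], S(t) = 4 + 85/56·(t + 1) + 0·(t + 1)² - 141/56·(t + 1)³.
With (t + 1) = 3/4: S(-1/4) = 2087/512.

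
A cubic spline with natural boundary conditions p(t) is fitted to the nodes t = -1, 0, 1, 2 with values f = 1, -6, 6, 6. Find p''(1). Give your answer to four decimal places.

With σ_i denoting the second derivative at x_i, h_i = 1, 1, 1, and Δ_i = (y_(i+1) − y_i)/h_i = -7, 12, 0:
  1·σ_0 + 4·σ_1 + 1·σ_2 = 6(Δ_1 - Δ_0) = 114
  1·σ_1 + 4·σ_2 + 1·σ_3 = 6(Δ_2 - Δ_1) = -72
Natural end conditions: σ_0 = σ_3 = 0.
Forward elimination and back-substitution give σ_0 = 0, σ_1 = 176/5, σ_2 = -134/5, σ_3 = 0.

-26.8000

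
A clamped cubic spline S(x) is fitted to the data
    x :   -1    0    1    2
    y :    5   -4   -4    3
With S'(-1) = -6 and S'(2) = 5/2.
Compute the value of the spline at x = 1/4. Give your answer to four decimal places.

Put M_i = S'' at the i-th knot. Here h = (1, 1, 1) and Δ = (-9, 0, 7), so the interior equations h_(i-1)·M_(i-1) + 2(h_(i-1)+h_i)·M_i + h_i·M_(i+1) = 6(Δ_i − Δ_(i-1)) read
  1·M_0 + 4·M_1 + 1·M_2 = 6(Δ_1 - Δ_0) = 54
  1·M_1 + 4·M_2 + 1·M_3 = 6(Δ_2 - Δ_1) = 42
Clamped end conditions give two more equations: 2h_0·M_0 + h_0·M_1 = 6(Δ_0 - S'(-1)) = -18 and h_2·M_2 + 2h_2·M_3 = 6(S'(2) - Δ_2) = -27.
Solving the tridiagonal system: M_0 = -49/3, M_1 = 44/3, M_2 = 35/3, M_3 = -58/3.
On [0, 1], S(x) = -4 - 41/6·x + 22/3·x² - 1/2·x³.
With x = 1/4: S(1/4) = -673/128.

-5.2578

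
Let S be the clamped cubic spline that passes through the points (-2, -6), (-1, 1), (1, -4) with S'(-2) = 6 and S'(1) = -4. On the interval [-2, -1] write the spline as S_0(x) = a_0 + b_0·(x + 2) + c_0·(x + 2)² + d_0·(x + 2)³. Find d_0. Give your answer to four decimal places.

-3.5833

Put σ_i = S'' at the i-th knot. Here h = (1, 2) and Δ = (7, -5/2), so the interior equations h_(i-1)·σ_(i-1) + 2(h_(i-1)+h_i)·σ_i + h_i·σ_(i+1) = 6(Δ_i − Δ_(i-1)) read
  1·σ_0 + 6·σ_1 + 2·σ_2 = 6(Δ_1 - Δ_0) = -57
Clamped end conditions give two more equations: 2h_0·σ_0 + h_0·σ_1 = 6(Δ_0 - S'(-2)) = 6 and h_1·σ_1 + 2h_1·σ_2 = 6(S'(1) - Δ_1) = -9.
Forward elimination and back-substitution give σ_0 = 55/6, σ_1 = -37/3, σ_2 = 47/12.
On [-2, -1], with S_0(x) = a_0 + b_0·(x + 2) + c_0·(x + 2)² + d_0·(x + 2)³: c_0 = σ_0/2 = 55/12, d_0 = (σ_1 - σ_0)/(6h_0) = -43/12, b_0 = Δ_0 - h_0(2σ_0 + σ_1)/6 = 6.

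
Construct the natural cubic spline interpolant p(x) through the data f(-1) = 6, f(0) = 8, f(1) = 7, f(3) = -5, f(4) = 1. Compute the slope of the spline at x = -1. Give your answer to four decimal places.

2.3443

Let M_i = p''(x_i). Step sizes h_i = 1, 1, 2, 1; slopes of the chords Δ_i = (y_(i+1) - y_i)/h_i = 2, -1, -6, 6.
  1·M_0 + 4·M_1 + 1·M_2 = 6(Δ_1 - Δ_0) = -18
  1·M_1 + 6·M_2 + 2·M_3 = 6(Δ_2 - Δ_1) = -30
  2·M_2 + 6·M_3 + 1·M_4 = 6(Δ_3 - Δ_2) = 72
Natural end conditions: M_0 = M_4 = 0.
Forward elimination and back-substitution give M_0 = 0, M_1 = -126/61, M_2 = -594/61, M_3 = 930/61, M_4 = 0.
On [-1, 0], p'(x) = b_0 + 2c_0·(x + 1) + 3d_0·(x + 1)² with b_0 = Δ_0 - h_0(2M_0 + M_1)/6 = 143/61, c_0 = M_0/2 = 0, d_0 = (M_1 - M_0)/(6h_0) = -21/61. So p'(-1) = 143/61.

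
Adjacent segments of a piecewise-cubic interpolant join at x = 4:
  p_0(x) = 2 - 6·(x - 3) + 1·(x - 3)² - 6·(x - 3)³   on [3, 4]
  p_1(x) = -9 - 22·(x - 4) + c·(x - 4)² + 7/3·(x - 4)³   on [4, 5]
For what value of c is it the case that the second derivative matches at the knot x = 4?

-17

p_0''(x) = 2 - 36·(x - 3), so p_0''(4) = -34. On the right, p_1''(4) = 2c, so c = -17.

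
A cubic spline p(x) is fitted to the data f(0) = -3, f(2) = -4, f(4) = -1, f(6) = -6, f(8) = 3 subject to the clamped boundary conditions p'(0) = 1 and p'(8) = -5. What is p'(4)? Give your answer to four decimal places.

Put σ_i = p'' at the i-th knot. Here h = (2, 2, 2, 2) and Δ = (-1/2, 3/2, -5/2, 9/2), so the interior equations h_(i-1)·σ_(i-1) + 2(h_(i-1)+h_i)·σ_i + h_i·σ_(i+1) = 6(Δ_i − Δ_(i-1)) read
  2·σ_0 + 8·σ_1 + 2·σ_2 = 6(Δ_1 - Δ_0) = 12
  2·σ_1 + 8·σ_2 + 2·σ_3 = 6(Δ_2 - Δ_1) = -24
  2·σ_2 + 8·σ_3 + 2·σ_4 = 6(Δ_3 - Δ_2) = 42
Clamped end conditions give two more equations: 2h_0·σ_0 + h_0·σ_1 = 6(Δ_0 - p'(0)) = -9 and h_3·σ_3 + 2h_3·σ_4 = 6(p'(8) - Δ_3) = -57.
Solving the tridiagonal system: σ_0 = -249/56, σ_1 = 123/28, σ_2 = -57/8, σ_3 = 339/28, σ_4 = -1137/56.
On [4, 6], p'(x) = b_2 + 2c_2·(x - 4) + 3d_2·(x - 4)² with b_2 = Δ_2 - h_2(2σ_2 + σ_3)/6 = -25/14, c_2 = σ_2/2 = -57/16, d_2 = (σ_3 - σ_2)/(6h_2) = 359/224. So p'(4) = -25/14.

-1.7857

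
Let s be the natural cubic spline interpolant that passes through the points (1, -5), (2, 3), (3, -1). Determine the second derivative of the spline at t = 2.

Put m_i = s'' at the i-th knot. Here h = (1, 1) and Δ = (8, -4), so the interior equations h_(i-1)·m_(i-1) + 2(h_(i-1)+h_i)·m_i + h_i·m_(i+1) = 6(Δ_i − Δ_(i-1)) read
  1·m_0 + 4·m_1 + 1·m_2 = 6(Δ_1 - Δ_0) = -72
Natural end conditions: m_0 = m_2 = 0.
Solving the tridiagonal system: m_0 = 0, m_1 = -18, m_2 = 0.

-18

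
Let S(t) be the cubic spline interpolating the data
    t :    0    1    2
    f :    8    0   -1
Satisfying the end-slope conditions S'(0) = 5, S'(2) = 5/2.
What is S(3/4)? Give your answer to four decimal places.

2.6973

Put M_i = S'' at the i-th knot. Here h = (1, 1) and Δ = (-8, -1), so the interior equations h_(i-1)·M_(i-1) + 2(h_(i-1)+h_i)·M_i + h_i·M_(i+1) = 6(Δ_i − Δ_(i-1)) read
  1·M_0 + 4·M_1 + 1·M_2 = 6(Δ_1 - Δ_0) = 42
Clamped end conditions give two more equations: 2h_0·M_0 + h_0·M_1 = 6(Δ_0 - S'(0)) = -78 and h_1·M_1 + 2h_1·M_2 = 6(S'(2) - Δ_1) = 21.
Forward elimination and back-substitution give M_0 = -203/4, M_1 = 47/2, M_2 = -5/4.
On [0, 1], S(t) = 8 + 5·t - 203/8·t² + 99/8·t³.
With t = 3/4: S(3/4) = 1381/512.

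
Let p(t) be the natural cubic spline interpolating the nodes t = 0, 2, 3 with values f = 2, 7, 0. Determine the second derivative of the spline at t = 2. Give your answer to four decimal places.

-9.5000

Let M_i = p''(x_i). Step sizes h_i = 2, 1; slopes of the chords Δ_i = (y_(i+1) - y_i)/h_i = 5/2, -7.
  2·M_0 + 6·M_1 + 1·M_2 = 6(Δ_1 - Δ_0) = -57
Natural end conditions: M_0 = M_2 = 0.
Solving the tridiagonal system: M_0 = 0, M_1 = -19/2, M_2 = 0.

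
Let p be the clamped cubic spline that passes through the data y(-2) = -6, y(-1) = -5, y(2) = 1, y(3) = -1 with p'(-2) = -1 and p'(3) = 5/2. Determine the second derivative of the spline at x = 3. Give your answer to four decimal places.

16.4762

Write m_i for p''(x_i). With h_i = 1, 3, 1 and divided differences Δ_i = 1, 2, -2, the continuity of p' gives the tridiagonal system
  1·m_0 + 8·m_1 + 3·m_2 = 6(Δ_1 - Δ_0) = 6
  3·m_1 + 8·m_2 + 1·m_3 = 6(Δ_2 - Δ_1) = -24
Clamped end conditions give two more equations: 2h_0·m_0 + h_0·m_1 = 6(Δ_0 - p'(-2)) = 12 and h_2·m_2 + 2h_2·m_3 = 6(p'(3) - Δ_2) = 27.
Solving the tridiagonal system: m_0 = 101/21, m_1 = 50/21, m_2 = -125/21, m_3 = 346/21.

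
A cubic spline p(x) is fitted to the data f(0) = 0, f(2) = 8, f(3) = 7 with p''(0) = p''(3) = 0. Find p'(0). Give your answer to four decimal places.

Put M_i = p'' at the i-th knot. Here h = (2, 1) and Δ = (4, -1), so the interior equations h_(i-1)·M_(i-1) + 2(h_(i-1)+h_i)·M_i + h_i·M_(i+1) = 6(Δ_i − Δ_(i-1)) read
  2·M_0 + 6·M_1 + 1·M_2 = 6(Δ_1 - Δ_0) = -30
Natural end conditions: M_0 = M_2 = 0.
Solving: M_0 = 0, M_1 = -5, M_2 = 0.
On [0, 2], p'(x) = b_0 + 2c_0·x + 3d_0·x² with b_0 = Δ_0 - h_0(2M_0 + M_1)/6 = 17/3, c_0 = M_0/2 = 0, d_0 = (M_1 - M_0)/(6h_0) = -5/12. So p'(0) = 17/3.

5.6667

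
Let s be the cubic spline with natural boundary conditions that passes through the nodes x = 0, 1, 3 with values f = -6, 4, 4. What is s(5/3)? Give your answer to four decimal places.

6.4691

Let m_i = s''(x_i). Step sizes h_i = 1, 2; slopes of the chords Δ_i = (y_(i+1) - y_i)/h_i = 10, 0.
  1·m_0 + 6·m_1 + 2·m_2 = 6(Δ_1 - Δ_0) = -60
Natural end conditions: m_0 = m_2 = 0.
Forward elimination and back-substitution give m_0 = 0, m_1 = -10, m_2 = 0.
On [1, 3], s(x) = 4 + 20/3·(x - 1) - 5·(x - 1)² + 5/6·(x - 1)³.
With (x - 1) = 2/3: s(5/3) = 524/81.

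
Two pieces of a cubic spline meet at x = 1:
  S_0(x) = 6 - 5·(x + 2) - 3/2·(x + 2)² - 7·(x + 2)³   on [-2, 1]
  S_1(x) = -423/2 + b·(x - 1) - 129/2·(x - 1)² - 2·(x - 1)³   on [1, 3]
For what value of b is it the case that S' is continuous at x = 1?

-203

S_0'(x) = -5 - 3·(x + 2) - 21·(x + 2)², so S_0'(1) = -203. On the right, S_1'(1) = b, so b = -203.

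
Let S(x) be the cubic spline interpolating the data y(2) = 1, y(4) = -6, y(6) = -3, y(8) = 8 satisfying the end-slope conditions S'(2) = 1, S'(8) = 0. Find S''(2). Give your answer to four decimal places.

-9.2333

With σ_i denoting the second derivative at x_i, h_i = 2, 2, 2, and Δ_i = (y_(i+1) − y_i)/h_i = -7/2, 3/2, 11/2:
  2·σ_0 + 8·σ_1 + 2·σ_2 = 6(Δ_1 - Δ_0) = 30
  2·σ_1 + 8·σ_2 + 2·σ_3 = 6(Δ_2 - Δ_1) = 24
Clamped end conditions give two more equations: 2h_0·σ_0 + h_0·σ_1 = 6(Δ_0 - S'(2)) = -27 and h_2·σ_2 + 2h_2·σ_3 = 6(S'(8) - Δ_2) = -33.
Hence σ_0 = -277/30, σ_1 = 149/30, σ_2 = 131/30, σ_3 = -313/30.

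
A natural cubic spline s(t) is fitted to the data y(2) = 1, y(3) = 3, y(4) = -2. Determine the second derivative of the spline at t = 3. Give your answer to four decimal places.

With M_i denoting the second derivative at x_i, h_i = 1, 1, and Δ_i = (y_(i+1) − y_i)/h_i = 2, -5:
  1·M_0 + 4·M_1 + 1·M_2 = 6(Δ_1 - Δ_0) = -42
Natural end conditions: M_0 = M_2 = 0.
Forward elimination and back-substitution give M_0 = 0, M_1 = -21/2, M_2 = 0.

-10.5000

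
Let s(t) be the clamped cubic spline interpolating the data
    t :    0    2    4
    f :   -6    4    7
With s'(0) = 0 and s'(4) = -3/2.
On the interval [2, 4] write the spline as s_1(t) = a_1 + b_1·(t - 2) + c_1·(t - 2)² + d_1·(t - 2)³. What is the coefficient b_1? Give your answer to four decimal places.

With m_i denoting the second derivative at x_i, h_i = 2, 2, and Δ_i = (y_(i+1) − y_i)/h_i = 5, 3/2:
  2·m_0 + 8·m_1 + 2·m_2 = 6(Δ_1 - Δ_0) = -21
Clamped end conditions give two more equations: 2h_0·m_0 + h_0·m_1 = 6(Δ_0 - s'(0)) = 30 and h_1·m_1 + 2h_1·m_2 = 6(s'(4) - Δ_1) = -18.
Solving the tridiagonal system: m_0 = 39/4, m_1 = -9/2, m_2 = -9/4.
On [2, 4], with s_1(t) = a_1 + b_1·(t - 2) + c_1·(t - 2)² + d_1·(t - 2)³: c_1 = m_1/2 = -9/4, d_1 = (m_2 - m_1)/(6h_1) = 3/16, b_1 = Δ_1 - h_1(2m_1 + m_2)/6 = 21/4.

5.2500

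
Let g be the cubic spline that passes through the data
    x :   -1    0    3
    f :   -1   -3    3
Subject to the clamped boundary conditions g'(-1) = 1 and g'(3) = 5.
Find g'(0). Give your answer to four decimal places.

Let σ_i = g''(x_i). Step sizes h_i = 1, 3; slopes of the chords Δ_i = (y_(i+1) - y_i)/h_i = -2, 2.
  1·σ_0 + 8·σ_1 + 3·σ_2 = 6(Δ_1 - Δ_0) = 24
Clamped end conditions give two more equations: 2h_0·σ_0 + h_0·σ_1 = 6(Δ_0 - g'(-1)) = -18 and h_1·σ_1 + 2h_1·σ_2 = 6(g'(3) - Δ_1) = 18.
Solving: σ_0 = -11, σ_1 = 4, σ_2 = 1.
On [0, 3], g'(x) = b_1 + 2c_1·x + 3d_1·x² with b_1 = Δ_1 - h_1(2σ_1 + σ_2)/6 = -5/2, c_1 = σ_1/2 = 2, d_1 = (σ_2 - σ_1)/(6h_1) = -1/6. So g'(0) = -5/2.

-2.5000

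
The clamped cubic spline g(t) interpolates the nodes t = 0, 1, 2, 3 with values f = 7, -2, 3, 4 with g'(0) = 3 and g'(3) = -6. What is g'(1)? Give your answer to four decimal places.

-5.6000

Let m_i = g''(x_i). Step sizes h_i = 1, 1, 1; slopes of the chords Δ_i = (y_(i+1) - y_i)/h_i = -9, 5, 1.
  1·m_0 + 4·m_1 + 1·m_2 = 6(Δ_1 - Δ_0) = 84
  1·m_1 + 4·m_2 + 1·m_3 = 6(Δ_2 - Δ_1) = -24
Clamped end conditions give two more equations: 2h_0·m_0 + h_0·m_1 = 6(Δ_0 - g'(0)) = -72 and h_2·m_2 + 2h_2·m_3 = 6(g'(3) - Δ_2) = -42.
Hence m_0 = -274/5, m_1 = 188/5, m_2 = -58/5, m_3 = -76/5.
On [1, 2], g'(t) = b_1 + 2c_1·(t - 1) + 3d_1·(t - 1)² with b_1 = Δ_1 - h_1(2m_1 + m_2)/6 = -28/5, c_1 = m_1/2 = 94/5, d_1 = (m_2 - m_1)/(6h_1) = -41/5. So g'(1) = -28/5.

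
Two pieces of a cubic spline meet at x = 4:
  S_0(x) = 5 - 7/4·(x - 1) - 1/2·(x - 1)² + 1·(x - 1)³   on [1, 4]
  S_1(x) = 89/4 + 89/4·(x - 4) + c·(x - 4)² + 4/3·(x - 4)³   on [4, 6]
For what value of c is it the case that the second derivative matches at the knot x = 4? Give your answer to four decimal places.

S_0''(x) = -1 + 6·(x - 1), so S_0''(4) = 17. On the right, S_1''(4) = 2c, so c = 17/2.

8.5000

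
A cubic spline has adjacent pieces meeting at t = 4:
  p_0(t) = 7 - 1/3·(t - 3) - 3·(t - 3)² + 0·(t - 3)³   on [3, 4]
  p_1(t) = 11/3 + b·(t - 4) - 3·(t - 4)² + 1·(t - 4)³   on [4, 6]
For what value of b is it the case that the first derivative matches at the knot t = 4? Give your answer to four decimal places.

-6.3333

p_0'(t) = -1/3 - 6·(t - 3) + 0·(t - 3)², so p_0'(4) = -19/3. On the right, p_1'(4) = b, so b = -19/3.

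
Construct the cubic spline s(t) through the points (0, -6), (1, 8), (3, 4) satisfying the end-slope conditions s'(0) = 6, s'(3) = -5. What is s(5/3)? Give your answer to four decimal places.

Write m_i for s''(x_i). With h_i = 1, 2 and divided differences Δ_i = 14, -2, the continuity of s' gives the tridiagonal system
  1·m_0 + 6·m_1 + 2·m_2 = 6(Δ_1 - Δ_0) = -96
Clamped end conditions give two more equations: 2h_0·m_0 + h_0·m_1 = 6(Δ_0 - s'(0)) = 48 and h_1·m_1 + 2h_1·m_2 = 6(s'(3) - Δ_1) = -18.
Solving the tridiagonal system: m_0 = 109/3, m_1 = -74/3, m_2 = 47/6.
On [1, 3], s(t) = 8 + 71/6·(t - 1) - 37/3·(t - 1)² + 65/24·(t - 1)³.
With (t - 1) = 2/3: s(5/3) = 908/81.

11.2099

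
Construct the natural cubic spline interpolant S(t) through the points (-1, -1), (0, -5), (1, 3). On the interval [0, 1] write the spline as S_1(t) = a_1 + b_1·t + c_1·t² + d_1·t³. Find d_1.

Put M_i = S'' at the i-th knot. Here h = (1, 1) and Δ = (-4, 8), so the interior equations h_(i-1)·M_(i-1) + 2(h_(i-1)+h_i)·M_i + h_i·M_(i+1) = 6(Δ_i − Δ_(i-1)) read
  1·M_0 + 4·M_1 + 1·M_2 = 6(Δ_1 - Δ_0) = 72
Natural end conditions: M_0 = M_2 = 0.
Solving the tridiagonal system: M_0 = 0, M_1 = 18, M_2 = 0.
On [0, 1], with S_1(t) = a_1 + b_1·t + c_1·t² + d_1·t³: c_1 = M_1/2 = 9, d_1 = (M_2 - M_1)/(6h_1) = -3, b_1 = Δ_1 - h_1(2M_1 + M_2)/6 = 2.

-3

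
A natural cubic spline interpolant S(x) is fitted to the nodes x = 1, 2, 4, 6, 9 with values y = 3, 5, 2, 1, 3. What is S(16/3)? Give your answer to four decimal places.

0.9126

With M_i denoting the second derivative at x_i, h_i = 1, 2, 2, 3, and Δ_i = (y_(i+1) − y_i)/h_i = 2, -3/2, -1/2, 2/3:
  1·M_0 + 6·M_1 + 2·M_2 = 6(Δ_1 - Δ_0) = -21
  2·M_1 + 8·M_2 + 2·M_3 = 6(Δ_2 - Δ_1) = 6
  2·M_2 + 10·M_3 + 3·M_4 = 6(Δ_3 - Δ_2) = 7
Natural end conditions: M_0 = M_4 = 0.
Solving the tridiagonal system: M_0 = 0, M_1 = -211/52, M_2 = 87/52, M_3 = 19/52, M_4 = 0.
On [4, 6], S(x) = 2 - 271/156·(x - 4) + 87/104·(x - 4)² - 17/156·(x - 4)³.
With (x - 4) = 4/3: S(16/3) = 961/1053.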